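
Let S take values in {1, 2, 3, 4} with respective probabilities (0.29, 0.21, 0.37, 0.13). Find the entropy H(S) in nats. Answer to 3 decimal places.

H(S) = −Σ p·ln p.
  −(0.29)·ln(0.29) = 0.3590
  −(0.21)·ln(0.21) = 0.3277
  −(0.37)·ln(0.37) = 0.3679
  −(0.13)·ln(0.13) = 0.2652
Sum: 0.3590 + 0.3277 + 0.3679 + 0.2652 = 1.320 nats.

1.320 nats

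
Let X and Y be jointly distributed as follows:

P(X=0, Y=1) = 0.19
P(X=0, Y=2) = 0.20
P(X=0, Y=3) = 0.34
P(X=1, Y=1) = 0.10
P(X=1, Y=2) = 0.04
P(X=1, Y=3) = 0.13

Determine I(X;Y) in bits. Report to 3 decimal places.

0.016 bits

Marginals: p(X) = (0.7300, 0.2700), p(Y) = (0.2900, 0.2400, 0.4700).
I(X;Y) = Σ p(x,y)·log₂[p(x,y)/(p(x)p(y))].
  (0,1): 0.19·log₂(0.8975) = -0.0296
  (0,2): 0.20·log₂(1.1416) = 0.0382
  (0,3): 0.34·log₂(0.9910) = -0.0045
  (1,1): 0.10·log₂(1.2771) = 0.0353
  (1,2): 0.04·log₂(0.6173) = -0.0278
  (1,3): 0.13·log₂(1.0244) = 0.0045
Sum = 0.016 bits.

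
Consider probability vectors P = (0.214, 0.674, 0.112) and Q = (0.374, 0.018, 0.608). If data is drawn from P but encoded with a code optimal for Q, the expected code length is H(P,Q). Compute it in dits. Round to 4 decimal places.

1.2916 dits

H(P,Q) = −Σ p·log₁₀ q.
  −0.214·log₁₀(0.374) = 0.09141
  −0.674·log₁₀(0.018) = 1.17595
  −0.112·log₁₀(0.608) = 0.02420
H(P,Q) = 1.2916 dits.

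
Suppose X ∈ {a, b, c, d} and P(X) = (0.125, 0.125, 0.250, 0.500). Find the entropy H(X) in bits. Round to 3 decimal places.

H(X) = −Σ p·log₂ p.
  −(0.125)·log₂(0.125) = 0.3750
  −(0.125)·log₂(0.125) = 0.3750
  −(0.250)·log₂(0.250) = 0.5000
  −(0.500)·log₂(0.500) = 0.5000
Sum: 0.3750 + 0.3750 + 0.5000 + 0.5000 = 1.750 bits.

1.750 bits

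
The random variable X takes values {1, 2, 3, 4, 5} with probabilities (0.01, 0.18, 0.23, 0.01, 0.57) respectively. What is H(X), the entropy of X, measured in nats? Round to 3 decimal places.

1.059 nats

H(X) = −Σ p·ln p.
  −(0.01)·ln(0.01) = 0.0461
  −(0.18)·ln(0.18) = 0.3087
  −(0.23)·ln(0.23) = 0.3380
  −(0.01)·ln(0.01) = 0.0461
  −(0.57)·ln(0.57) = 0.3204
Sum: 0.0461 + 0.3087 + 0.3380 + 0.0461 + 0.3204 = 1.059 nats.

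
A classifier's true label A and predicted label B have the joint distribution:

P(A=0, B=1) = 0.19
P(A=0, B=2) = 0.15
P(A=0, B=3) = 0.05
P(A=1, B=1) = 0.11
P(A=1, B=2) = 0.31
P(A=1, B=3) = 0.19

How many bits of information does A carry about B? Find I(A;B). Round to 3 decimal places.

Marginals: p(A) = (0.3900, 0.6100), p(B) = (0.3000, 0.4600, 0.2400).
I(A;B) = Σ p(x,y)·log₂[p(x,y)/(p(x)p(y))].
  (0,1): 0.19·log₂(1.6239) = 0.1329
  (0,2): 0.15·log₂(0.8361) = -0.0387
  (0,3): 0.05·log₂(0.5342) = -0.0452
  (1,1): 0.11·log₂(0.6011) = -0.0808
  (1,2): 0.31·log₂(1.1048) = 0.0446
  (1,3): 0.19·log₂(1.2978) = 0.0715
Sum = 0.084 bits.

0.084 bits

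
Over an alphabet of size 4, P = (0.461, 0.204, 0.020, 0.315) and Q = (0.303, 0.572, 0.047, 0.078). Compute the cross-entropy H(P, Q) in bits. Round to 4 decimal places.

2.2061 bits

H(P,Q) = −Σ p·log₂ q.
  −0.461·log₂(0.303) = 0.79412
  −0.204·log₂(0.572) = 0.16441
  −0.020·log₂(0.047) = 0.08822
  −0.315·log₂(0.078) = 1.15932
H(P,Q) = 2.2061 bits.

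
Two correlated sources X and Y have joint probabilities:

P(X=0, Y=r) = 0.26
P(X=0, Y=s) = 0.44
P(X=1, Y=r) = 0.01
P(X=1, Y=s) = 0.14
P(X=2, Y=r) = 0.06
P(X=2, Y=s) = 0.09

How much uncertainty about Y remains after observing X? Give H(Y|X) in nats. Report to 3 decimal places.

0.599 nats

Marginals: p(X) = (0.7000, 0.1500, 0.1500), p(Y) = (0.3300, 0.6700).
H(Y|X) = Σ p(X) · H(Y|X=·).
  X=0: p=0.7000, H(Y|X=0) = 0.6597
  X=1: p=0.1500, H(Y|X=1) = 0.2449
  X=2: p=0.1500, H(Y|X=2) = 0.6730
Weighted sum = 0.599 nats.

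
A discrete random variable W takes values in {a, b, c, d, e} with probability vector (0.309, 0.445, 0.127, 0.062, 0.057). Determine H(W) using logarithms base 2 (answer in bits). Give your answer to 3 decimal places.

H(W) = −Σ p·log₂ p.
  −(0.309)·log₂(0.309) = 0.5235
  −(0.445)·log₂(0.445) = 0.5198
  −(0.127)·log₂(0.127) = 0.3781
  −(0.062)·log₂(0.062) = 0.2487
  −(0.057)·log₂(0.057) = 0.2356
Sum: 0.5235 + 0.5198 + 0.3781 + 0.2487 + 0.2356 = 1.906 bits.

1.906 bits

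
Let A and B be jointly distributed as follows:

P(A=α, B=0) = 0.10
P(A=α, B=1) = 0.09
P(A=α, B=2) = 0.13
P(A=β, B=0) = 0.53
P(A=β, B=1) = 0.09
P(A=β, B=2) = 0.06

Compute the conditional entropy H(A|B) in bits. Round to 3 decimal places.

Marginals: p(A) = (0.3200, 0.6800), p(B) = (0.6300, 0.1800, 0.1900).
H(A|B) = Σ p(B) · H(A|B=·).
  B=0: p=0.6300, H(A|B=0) = 0.6313
  B=1: p=0.1800, H(A|B=1) = 1.0000
  B=2: p=0.1900, H(A|B=2) = 0.8997
Weighted sum = 0.749 bits.

0.749 bits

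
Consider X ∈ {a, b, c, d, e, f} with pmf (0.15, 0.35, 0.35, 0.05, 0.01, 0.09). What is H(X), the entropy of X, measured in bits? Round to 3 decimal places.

2.066 bits

H(X) = −Σ p·log₂ p.
  −(0.15)·log₂(0.15) = 0.4105
  −(0.35)·log₂(0.35) = 0.5301
  −(0.35)·log₂(0.35) = 0.5301
  −(0.05)·log₂(0.05) = 0.2161
  −(0.01)·log₂(0.01) = 0.0664
  −(0.09)·log₂(0.09) = 0.3127
Sum: 0.4105 + 0.5301 + 0.5301 + 0.2161 + 0.0664 + 0.3127 = 2.066 bits.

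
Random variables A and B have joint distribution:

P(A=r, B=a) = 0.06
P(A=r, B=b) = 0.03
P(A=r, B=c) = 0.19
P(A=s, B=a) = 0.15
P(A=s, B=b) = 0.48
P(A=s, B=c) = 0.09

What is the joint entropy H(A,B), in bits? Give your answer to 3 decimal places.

2.082 bits

H(A,B) = −Σ p(x,y)·log₂ p(x,y) over all 6 cells.
  cell (r,a): −0.06·log₂0.06 = 0.2435
  cell (r,b): −0.03·log₂0.03 = 0.1518
  cell (r,c): −0.19·log₂0.19 = 0.4552
  cell (s,a): −0.15·log₂0.15 = 0.4105
  cell (s,b): −0.48·log₂0.48 = 0.5083
  cell (s,c): −0.09·log₂0.09 = 0.3127
Sum = 2.082 bits.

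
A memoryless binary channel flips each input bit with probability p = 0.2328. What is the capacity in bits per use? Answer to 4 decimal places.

0.2171 bits

Binary symmetric channel: C = 1 − h₂(ε) where h₂ is the binary entropy function.
h₂(0.2328) = −0.2328·log₂0.2328 − 0.7672·log₂0.7672 = 0.7829.
C = 1 − 0.7829 = 0.2171 bits per channel use.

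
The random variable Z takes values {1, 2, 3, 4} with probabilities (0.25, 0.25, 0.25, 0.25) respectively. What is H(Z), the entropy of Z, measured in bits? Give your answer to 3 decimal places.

2.000 bits

H(Z) = −Σ p·log₂ p.
  −(0.25)·log₂(0.25) = 0.5000
  −(0.25)·log₂(0.25) = 0.5000
  −(0.25)·log₂(0.25) = 0.5000
  −(0.25)·log₂(0.25) = 0.5000
Sum: 0.5000 + 0.5000 + 0.5000 + 0.5000 = 2.000 bits.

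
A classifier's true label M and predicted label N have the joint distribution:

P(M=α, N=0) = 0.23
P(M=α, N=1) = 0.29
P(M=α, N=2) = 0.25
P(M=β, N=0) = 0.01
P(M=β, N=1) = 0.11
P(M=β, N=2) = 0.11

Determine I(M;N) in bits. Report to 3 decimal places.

Marginals: p(M) = (0.7700, 0.2300), p(N) = (0.2400, 0.4000, 0.3600).
I(M;N) = H(M) + H(N) − H(M,N).
H(M) = 0.7780, H(N) = 1.5535, H(M,N) = 2.2726.
I(M;N) = 0.7780 + 1.5535 − 2.2726 = 0.059 bits.

0.059 bits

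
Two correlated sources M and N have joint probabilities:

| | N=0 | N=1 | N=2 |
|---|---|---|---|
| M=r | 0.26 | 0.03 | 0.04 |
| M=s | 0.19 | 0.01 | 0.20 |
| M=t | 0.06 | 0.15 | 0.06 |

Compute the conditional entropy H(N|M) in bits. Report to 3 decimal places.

1.160 bits

Chain rule: H(N|M) = H(M,N) − H(M).
Marginals: p(M) = (0.3300, 0.4000, 0.2700), p(N) = (0.5100, 0.1900, 0.3000).
H(M,N) = 2.7265 bits; H(M) = 1.5666 bits.
H(N|M) = 2.7265 − 1.5666 = 1.160 bits.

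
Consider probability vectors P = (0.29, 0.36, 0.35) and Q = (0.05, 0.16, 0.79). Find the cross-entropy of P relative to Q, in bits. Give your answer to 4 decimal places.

H(P,Q) = −Σ p·log₂ q.
  −0.29·log₂(0.05) = 1.25336
  −0.36·log₂(0.16) = 0.95179
  −0.35·log₂(0.79) = 0.11903
H(P,Q) = 2.3242 bits.

2.3242 bits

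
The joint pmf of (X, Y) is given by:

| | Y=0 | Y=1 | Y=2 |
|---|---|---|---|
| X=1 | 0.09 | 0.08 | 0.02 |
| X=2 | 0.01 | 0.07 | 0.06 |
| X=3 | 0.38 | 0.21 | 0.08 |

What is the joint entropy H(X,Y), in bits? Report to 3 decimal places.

2.590 bits

H(X,Y) = −Σ p(x,y)·log₂ p(x,y) over all 9 cells.
  cell (1,0): −0.09·log₂0.09 = 0.3127
  cell (1,1): −0.08·log₂0.08 = 0.2915
  cell (1,2): −0.02·log₂0.02 = 0.1129
  cell (2,0): −0.01·log₂0.01 = 0.0664
  cell (2,1): −0.07·log₂0.07 = 0.2686
  cell (2,2): −0.06·log₂0.06 = 0.2435
  cell (3,0): −0.38·log₂0.38 = 0.5305
  cell (3,1): −0.21·log₂0.21 = 0.4728
  cell (3,2): −0.08·log₂0.08 = 0.2915
Sum = 2.590 bits.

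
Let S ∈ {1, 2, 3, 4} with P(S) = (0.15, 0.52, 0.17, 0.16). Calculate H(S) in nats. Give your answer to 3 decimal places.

H(S) = −Σ p·ln p.
  −(0.15)·ln(0.15) = 0.2846
  −(0.52)·ln(0.52) = 0.3400
  −(0.17)·ln(0.17) = 0.3012
  −(0.16)·ln(0.16) = 0.2932
Sum: 0.2846 + 0.3400 + 0.3012 + 0.2932 = 1.219 nats.

1.219 nats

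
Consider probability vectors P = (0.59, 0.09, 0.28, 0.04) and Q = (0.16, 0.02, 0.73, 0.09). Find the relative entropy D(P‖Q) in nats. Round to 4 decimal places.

0.6045 nats

D(P‖Q) = Σ p·ln(p/q).
  0.59·ln(0.59/0.16) = 0.76992
  0.09·ln(0.09/0.02) = 0.13537
  0.28·ln(0.28/0.73) = -0.26831
  0.04·ln(0.04/0.09) = -0.03244
D(P‖Q) = 0.6045 nats.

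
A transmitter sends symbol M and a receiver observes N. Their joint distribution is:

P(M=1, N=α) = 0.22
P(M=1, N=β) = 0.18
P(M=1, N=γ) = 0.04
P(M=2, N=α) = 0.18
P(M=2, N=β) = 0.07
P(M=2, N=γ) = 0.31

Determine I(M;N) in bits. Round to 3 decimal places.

0.199 bits

Marginals: p(M) = (0.4400, 0.5600), p(N) = (0.4000, 0.2500, 0.3500).
I(M;N) = H(M) + H(N) − H(M,N).
H(M) = 0.9896, H(N) = 1.5589, H(M,N) = 2.3493.
I(M;N) = 0.9896 + 1.5589 − 2.3493 = 0.199 bits.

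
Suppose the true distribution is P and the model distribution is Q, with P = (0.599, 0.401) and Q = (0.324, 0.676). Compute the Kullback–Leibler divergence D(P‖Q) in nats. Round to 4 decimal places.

0.1587 nats

D(P‖Q) = Σ p·ln(p/q).
  0.599·ln(0.599/0.324) = 0.36810
  0.401·ln(0.401/0.676) = -0.20941
D(P‖Q) = 0.1587 nats.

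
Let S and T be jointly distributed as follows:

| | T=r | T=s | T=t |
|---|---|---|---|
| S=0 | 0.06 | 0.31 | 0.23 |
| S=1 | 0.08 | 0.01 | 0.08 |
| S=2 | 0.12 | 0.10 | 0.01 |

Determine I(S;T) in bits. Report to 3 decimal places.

0.251 bits

Marginals: p(S) = (0.6000, 0.1700, 0.2300), p(T) = (0.2600, 0.4200, 0.3200).
I(S;T) = Σ p(x,y)·log₂[p(x,y)/(p(x)p(y))].
  (0,r): 0.06·log₂(0.3846) = -0.0827
  (0,s): 0.31·log₂(1.2302) = 0.0926
  (0,t): 0.23·log₂(1.1979) = 0.0599
  (1,r): 0.08·log₂(1.8100) = 0.0685
  (1,s): 0.01·log₂(0.1401) = -0.0284
  (1,t): 0.08·log₂(1.4706) = 0.0445
  (2,r): 0.12·log₂(2.0067) = 0.1206
  (2,s): 0.10·log₂(1.0352) = 0.0050
  (2,t): 0.01·log₂(0.1359) = -0.0288
Sum = 0.251 bits.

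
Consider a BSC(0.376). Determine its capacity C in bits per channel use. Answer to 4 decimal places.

0.0448 bits

Binary symmetric channel: C = 1 − h₂(ε) where h₂ is the binary entropy function.
h₂(0.376) = −0.376·log₂0.376 − 0.624·log₂0.624 = 0.9552.
C = 1 − 0.9552 = 0.0448 bits per channel use.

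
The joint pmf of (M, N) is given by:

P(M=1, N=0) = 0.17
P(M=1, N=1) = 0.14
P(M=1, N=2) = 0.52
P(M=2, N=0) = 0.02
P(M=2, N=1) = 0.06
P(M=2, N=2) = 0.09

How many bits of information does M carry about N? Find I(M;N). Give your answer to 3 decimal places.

0.021 bits

Marginals: p(M) = (0.8300, 0.1700), p(N) = (0.1900, 0.2000, 0.6100).
I(M;N) = Σ p(x,y)·log₂[p(x,y)/(p(x)p(y))].
  (1,0): 0.17·log₂(1.0780) = 0.0184
  (1,1): 0.14·log₂(0.8434) = -0.0344
  (1,2): 0.52·log₂(1.0271) = 0.0200
  (2,0): 0.02·log₂(0.6192) = -0.0138
  (2,1): 0.06·log₂(1.7647) = 0.0492
  (2,2): 0.09·log₂(0.8679) = -0.0184
Sum = 0.021 bits.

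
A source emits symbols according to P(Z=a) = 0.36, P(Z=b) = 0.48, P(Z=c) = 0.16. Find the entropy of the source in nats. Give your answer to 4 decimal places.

H(Z) = −Σ p·ln p.
  −(0.36)·ln(0.36) = 0.36779
  −(0.48)·ln(0.48) = 0.35231
  −(0.16)·ln(0.16) = 0.29321
Sum: 0.36779 + 0.35231 + 0.29321 = 1.0133 nats.

1.0133 nats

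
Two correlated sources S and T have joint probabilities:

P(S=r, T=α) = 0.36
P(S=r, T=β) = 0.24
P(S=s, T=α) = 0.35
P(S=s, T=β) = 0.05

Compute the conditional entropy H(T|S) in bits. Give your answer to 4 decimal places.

Marginals: p(S) = (0.6000, 0.4000), p(T) = (0.7100, 0.2900).
H(T|S) = Σ p(S) · H(T|S=·).
  S=r: p=0.6000, H(T|S=r) = 0.9710
  S=s: p=0.4000, H(T|S=s) = 0.5436
Weighted sum = 0.8000 bits.

0.8000 bits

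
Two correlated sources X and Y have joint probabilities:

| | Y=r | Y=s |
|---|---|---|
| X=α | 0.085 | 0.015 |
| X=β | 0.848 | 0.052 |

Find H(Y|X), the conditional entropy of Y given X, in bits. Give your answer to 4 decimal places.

Chain rule: H(Y|X) = H(X,Y) − H(X).
Marginals: p(X) = (0.1000, 0.9000), p(Y) = (0.9330, 0.0670).
H(X,Y) = 0.8167 bits; H(X) = 0.4690 bits.
H(Y|X) = 0.8167 − 0.4690 = 0.3477 bits.

0.3477 bits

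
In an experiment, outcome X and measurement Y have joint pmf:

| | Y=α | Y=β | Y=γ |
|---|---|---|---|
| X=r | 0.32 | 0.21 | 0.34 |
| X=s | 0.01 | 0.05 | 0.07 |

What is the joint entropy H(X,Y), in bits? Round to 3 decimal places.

H(X,Y) = −Σ p(x,y)·log₂ p(x,y) over all 6 cells.
  cell (r,α): −0.32·log₂0.32 = 0.5260
  cell (r,β): −0.21·log₂0.21 = 0.4728
  cell (r,γ): −0.34·log₂0.34 = 0.5292
  cell (s,α): −0.01·log₂0.01 = 0.0664
  cell (s,β): −0.05·log₂0.05 = 0.2161
  cell (s,γ): −0.07·log₂0.07 = 0.2686
Sum = 2.079 bits.

2.079 bits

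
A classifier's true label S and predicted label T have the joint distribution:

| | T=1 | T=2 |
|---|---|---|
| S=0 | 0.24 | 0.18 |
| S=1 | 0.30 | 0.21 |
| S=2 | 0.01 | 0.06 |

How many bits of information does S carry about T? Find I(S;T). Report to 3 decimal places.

0.039 bits

Marginals: p(S) = (0.4200, 0.5100, 0.0700), p(T) = (0.5500, 0.4500).
I(S;T) = H(S) + H(T) − H(S,T).
H(S) = 1.2896, H(T) = 0.9928, H(S,T) = 2.2433.
I(S;T) = 1.2896 + 0.9928 − 2.2433 = 0.039 bits.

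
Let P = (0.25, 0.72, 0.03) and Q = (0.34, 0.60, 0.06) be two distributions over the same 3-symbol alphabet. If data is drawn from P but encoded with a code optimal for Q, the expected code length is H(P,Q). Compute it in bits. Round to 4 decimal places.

1.0415 bits

H(P,Q) = −Σ p·log₂ q.
  −0.25·log₂(0.34) = 0.38910
  −0.72·log₂(0.60) = 0.53062
  −0.03·log₂(0.06) = 0.12177
H(P,Q) = 1.0415 bits.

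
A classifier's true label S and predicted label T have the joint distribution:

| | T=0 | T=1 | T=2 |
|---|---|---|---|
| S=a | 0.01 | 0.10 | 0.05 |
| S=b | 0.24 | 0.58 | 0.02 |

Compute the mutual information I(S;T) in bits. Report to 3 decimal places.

0.104 bits

Marginals: p(S) = (0.1600, 0.8400), p(T) = (0.2500, 0.6800, 0.0700).
I(S;T) = Σ p(x,y)·log₂[p(x,y)/(p(x)p(y))].
  (a,0): 0.01·log₂(0.2500) = -0.0200
  (a,1): 0.10·log₂(0.9191) = -0.0122
  (a,2): 0.05·log₂(4.4643) = 0.1079
  (b,0): 0.24·log₂(1.1429) = 0.0462
  (b,1): 0.58·log₂(1.0154) = 0.0128
  (b,2): 0.02·log₂(0.3401) = -0.0311
Sum = 0.104 bits.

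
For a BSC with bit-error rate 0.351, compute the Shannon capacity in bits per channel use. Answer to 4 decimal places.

0.0650 bits

Binary symmetric channel: C = 1 − h₂(ε) where h₂ is the binary entropy function.
h₂(0.351) = −0.351·log₂0.351 − 0.649·log₂0.649 = 0.9350.
C = 1 − 0.9350 = 0.0650 bits per channel use.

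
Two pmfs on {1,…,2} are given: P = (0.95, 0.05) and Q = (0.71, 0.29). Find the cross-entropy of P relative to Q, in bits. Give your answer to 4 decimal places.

H(P,Q) = −Σ p·log₂ q.
  −0.95·log₂(0.71) = 0.46940
  −0.05·log₂(0.29) = 0.08929
H(P,Q) = 0.5587 bits.

0.5587 bits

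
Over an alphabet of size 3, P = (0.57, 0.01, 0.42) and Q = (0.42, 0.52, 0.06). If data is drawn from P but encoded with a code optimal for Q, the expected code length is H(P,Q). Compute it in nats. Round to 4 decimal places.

H(P,Q) = −Σ p·ln q.
  −0.57·ln(0.42) = 0.49448
  −0.01·ln(0.52) = 0.00654
  −0.42·ln(0.06) = 1.18163
H(P,Q) = 1.6826 nats.

1.6826 nats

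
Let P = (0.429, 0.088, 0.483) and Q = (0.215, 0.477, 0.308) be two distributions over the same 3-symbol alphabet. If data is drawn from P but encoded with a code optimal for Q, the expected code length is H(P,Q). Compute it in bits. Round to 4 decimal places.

H(P,Q) = −Σ p·log₂ q.
  −0.429·log₂(0.215) = 0.95135
  −0.088·log₂(0.477) = 0.09398
  −0.483·log₂(0.308) = 0.82062
H(P,Q) = 1.8659 bits.

1.8659 bits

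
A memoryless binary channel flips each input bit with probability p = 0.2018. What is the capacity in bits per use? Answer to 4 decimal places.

Binary symmetric channel: C = 1 − h₂(ε) where h₂ is the binary entropy function.
h₂(0.2018) = −0.2018·log₂0.2018 − 0.7982·log₂0.7982 = 0.7255.
C = 1 − 0.7255 = 0.2745 bits per channel use.

0.2745 bits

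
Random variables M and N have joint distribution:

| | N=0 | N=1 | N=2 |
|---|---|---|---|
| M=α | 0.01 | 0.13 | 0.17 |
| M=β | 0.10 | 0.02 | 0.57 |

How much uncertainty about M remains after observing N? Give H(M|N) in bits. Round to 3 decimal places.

0.709 bits

Marginals: p(M) = (0.3100, 0.6900), p(N) = (0.1100, 0.1500, 0.7400).
H(M|N) = Σ p(N) · H(M|N=·).
  N=0: p=0.1100, H(M|N=0) = 0.4395
  N=1: p=0.1500, H(M|N=1) = 0.5665
  N=2: p=0.7400, H(M|N=2) = 0.7775
Weighted sum = 0.709 bits.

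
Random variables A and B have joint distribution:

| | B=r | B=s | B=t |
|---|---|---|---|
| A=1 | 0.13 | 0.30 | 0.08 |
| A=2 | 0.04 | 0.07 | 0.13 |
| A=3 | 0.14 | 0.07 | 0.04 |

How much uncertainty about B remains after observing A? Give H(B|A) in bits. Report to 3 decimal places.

1.394 bits

Chain rule: H(B|A) = H(A,B) − H(A).
Marginals: p(A) = (0.5100, 0.2400, 0.2500), p(B) = (0.3100, 0.4400, 0.2500).
H(A,B) = 2.8836 bits; H(A) = 1.4896 bits.
H(B|A) = 2.8836 − 1.4896 = 1.394 bits.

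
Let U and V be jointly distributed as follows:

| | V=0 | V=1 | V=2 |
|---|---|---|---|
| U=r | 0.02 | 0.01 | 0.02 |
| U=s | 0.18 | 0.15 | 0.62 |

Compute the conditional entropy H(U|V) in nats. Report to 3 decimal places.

0.191 nats

Chain rule: H(U|V) = H(U,V) − H(V).
Marginals: p(U) = (0.0500, 0.9500), p(V) = (0.2000, 0.1600, 0.6400).
H(U,V) = 1.0921 nats; H(V) = 0.9007 nats.
H(U|V) = 1.0921 − 0.9007 = 0.191 nats.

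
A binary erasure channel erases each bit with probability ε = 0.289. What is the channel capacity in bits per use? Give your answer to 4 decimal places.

Binary erasure channel: capacity C = 1 − ε.
C = 1 − 0.289 = 0.7110 bits per channel use.

0.7110 bits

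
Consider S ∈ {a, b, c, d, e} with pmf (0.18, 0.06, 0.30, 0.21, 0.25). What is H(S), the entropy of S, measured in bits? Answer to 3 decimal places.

2.183 bits

H(S) = −Σ p·log₂ p.
  −(0.18)·log₂(0.18) = 0.4453
  −(0.06)·log₂(0.06) = 0.2435
  −(0.30)·log₂(0.30) = 0.5211
  −(0.21)·log₂(0.21) = 0.4728
  −(0.25)·log₂(0.25) = 0.5000
Sum: 0.4453 + 0.2435 + 0.5211 + 0.4728 + 0.5000 = 2.183 bits.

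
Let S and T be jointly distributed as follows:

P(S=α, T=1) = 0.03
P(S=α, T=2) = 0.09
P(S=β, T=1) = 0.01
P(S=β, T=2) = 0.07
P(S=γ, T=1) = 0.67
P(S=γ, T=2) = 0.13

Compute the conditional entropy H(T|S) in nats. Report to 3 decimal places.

Marginals: p(S) = (0.1200, 0.0800, 0.8000), p(T) = (0.7100, 0.2900).
H(T|S) = Σ p(S) · H(T|S=·).
  S=α: p=0.1200, H(T|S=α) = 0.5623
  S=β: p=0.0800, H(T|S=β) = 0.3768
  S=γ: p=0.8000, H(T|S=γ) = 0.4438
Weighted sum = 0.453 nats.

0.453 nats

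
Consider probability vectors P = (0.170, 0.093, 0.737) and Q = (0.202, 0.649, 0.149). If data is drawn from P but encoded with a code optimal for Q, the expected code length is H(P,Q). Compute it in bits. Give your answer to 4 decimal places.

H(P,Q) = −Σ p·log₂ q.
  −0.170·log₂(0.202) = 0.39229
  −0.093·log₂(0.649) = 0.05800
  −0.737·log₂(0.149) = 2.02426
H(P,Q) = 2.4745 bits.

2.4745 bits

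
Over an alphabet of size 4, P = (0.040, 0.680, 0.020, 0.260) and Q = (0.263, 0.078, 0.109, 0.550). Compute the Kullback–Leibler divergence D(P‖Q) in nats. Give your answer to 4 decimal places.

1.1684 nats

D(P‖Q) = Σ p·ln(p/q).
  0.040·ln(0.040/0.263) = -0.07533
  0.680·ln(0.680/0.078) = 1.47246
  0.020·ln(0.020/0.109) = -0.03391
  0.260·ln(0.260/0.550) = -0.19480
D(P‖Q) = 1.1684 nats.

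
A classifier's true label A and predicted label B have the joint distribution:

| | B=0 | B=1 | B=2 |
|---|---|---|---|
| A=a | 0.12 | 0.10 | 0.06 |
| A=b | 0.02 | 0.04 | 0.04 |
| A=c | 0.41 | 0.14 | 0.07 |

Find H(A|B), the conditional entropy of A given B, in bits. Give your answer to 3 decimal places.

Marginals: p(A) = (0.2800, 0.1000, 0.6200), p(B) = (0.5500, 0.2800, 0.1700).
H(A|B) = Σ p(B) · H(A|B=·).
  B=0: p=0.5500, H(A|B=0) = 0.9690
  B=1: p=0.2800, H(A|B=1) = 1.4316
  B=2: p=0.1700, H(A|B=2) = 1.5486
Weighted sum = 1.197 bits.

1.197 bits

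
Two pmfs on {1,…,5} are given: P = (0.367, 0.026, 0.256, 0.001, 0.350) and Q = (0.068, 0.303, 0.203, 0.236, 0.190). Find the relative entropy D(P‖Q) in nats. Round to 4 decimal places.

0.8226 nats

D(P‖Q) = Σ p·ln(p/q).
  0.367·ln(0.367/0.068) = 0.61871
  0.026·ln(0.026/0.303) = -0.06385
  0.256·ln(0.256/0.203) = 0.05938
  0.001·ln(0.001/0.236) = -0.00546
  0.350·ln(0.350/0.190) = 0.21382
D(P‖Q) = 0.8226 nats.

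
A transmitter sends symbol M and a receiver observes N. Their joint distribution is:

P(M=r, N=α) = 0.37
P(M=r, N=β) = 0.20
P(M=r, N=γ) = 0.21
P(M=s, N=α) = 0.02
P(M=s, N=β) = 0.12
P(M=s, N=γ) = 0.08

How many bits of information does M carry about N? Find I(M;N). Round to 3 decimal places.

0.095 bits

Marginals: p(M) = (0.7800, 0.2200), p(N) = (0.3900, 0.3200, 0.2900).
I(M;N) = H(M) + H(N) − H(M,N).
H(M) = 0.7602, H(N) = 1.5737, H(M,N) = 2.2394.
I(M;N) = 0.7602 + 1.5737 − 2.2394 = 0.095 bits.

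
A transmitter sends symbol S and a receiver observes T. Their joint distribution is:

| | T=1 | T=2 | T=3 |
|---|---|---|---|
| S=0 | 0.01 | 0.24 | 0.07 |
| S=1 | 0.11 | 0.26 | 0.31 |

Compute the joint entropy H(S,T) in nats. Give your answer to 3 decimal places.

1.531 nats

H(S,T) = −Σ p(x,y)·ln p(x,y) over all 6 cells.
  cell (0,1): −0.01·ln0.01 = 0.0461
  cell (0,2): −0.24·ln0.24 = 0.3425
  cell (0,3): −0.07·ln0.07 = 0.1861
  cell (1,1): −0.11·ln0.11 = 0.2428
  cell (1,2): −0.26·ln0.26 = 0.3502
  cell (1,3): −0.31·ln0.31 = 0.3631
Sum = 1.531 nats.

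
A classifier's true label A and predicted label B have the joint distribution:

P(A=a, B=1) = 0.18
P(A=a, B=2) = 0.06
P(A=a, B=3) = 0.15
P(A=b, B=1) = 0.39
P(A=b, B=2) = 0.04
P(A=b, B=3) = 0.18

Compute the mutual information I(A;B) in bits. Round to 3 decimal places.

Marginals: p(A) = (0.3900, 0.6100), p(B) = (0.5700, 0.1000, 0.3300).
I(A;B) = Σ p(x,y)·log₂[p(x,y)/(p(x)p(y))].
  (a,1): 0.18·log₂(0.8097) = -0.0548
  (a,2): 0.06·log₂(1.5385) = 0.0373
  (a,3): 0.15·log₂(1.1655) = 0.0331
  (b,1): 0.39·log₂(1.1217) = 0.0646
  (b,2): 0.04·log₂(0.6557) = -0.0244
  (b,3): 0.18·log₂(0.8942) = -0.0290
Sum = 0.027 bits.

0.027 bits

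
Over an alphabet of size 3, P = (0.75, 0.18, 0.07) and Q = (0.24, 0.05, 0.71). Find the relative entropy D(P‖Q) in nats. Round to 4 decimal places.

D(P‖Q) = Σ p·ln(p/q).
  0.75·ln(0.75/0.24) = 0.85458
  0.18·ln(0.18/0.05) = 0.23057
  0.07·ln(0.07/0.71) = -0.16217
D(P‖Q) = 0.9230 nats.

0.9230 nats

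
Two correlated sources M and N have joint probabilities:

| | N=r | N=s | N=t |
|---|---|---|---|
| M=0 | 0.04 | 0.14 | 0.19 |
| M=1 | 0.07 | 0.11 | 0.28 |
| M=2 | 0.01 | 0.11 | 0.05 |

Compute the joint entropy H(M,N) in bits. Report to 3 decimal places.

2.804 bits

H(M,N) = −Σ p(x,y)·log₂ p(x,y) over all 9 cells.
  cell (0,r): −0.04·log₂0.04 = 0.1858
  cell (0,s): −0.14·log₂0.14 = 0.3971
  cell (0,t): −0.19·log₂0.19 = 0.4552
  cell (1,r): −0.07·log₂0.07 = 0.2686
  cell (1,s): −0.11·log₂0.11 = 0.3503
  cell (1,t): −0.28·log₂0.28 = 0.5142
  cell (2,r): −0.01·log₂0.01 = 0.0664
  cell (2,s): −0.11·log₂0.11 = 0.3503
  cell (2,t): −0.05·log₂0.05 = 0.2161
Sum = 2.804 bits.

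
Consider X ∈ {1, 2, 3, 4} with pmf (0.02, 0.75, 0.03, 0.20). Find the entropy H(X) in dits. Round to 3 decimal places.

0.313 dits

H(X) = −Σ p·log₁₀ p.
  −(0.02)·log₁₀(0.02) = 0.0340
  −(0.75)·log₁₀(0.75) = 0.0937
  −(0.03)·log₁₀(0.03) = 0.0457
  −(0.20)·log₁₀(0.20) = 0.1398
Sum: 0.0340 + 0.0937 + 0.0457 + 0.1398 = 0.313 dits.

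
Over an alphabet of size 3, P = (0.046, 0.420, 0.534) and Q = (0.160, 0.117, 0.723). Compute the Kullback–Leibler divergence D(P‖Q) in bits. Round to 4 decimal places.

D(P‖Q) = Σ p·log₂(p/q).
  0.046·log₂(0.046/0.160) = -0.08272
  0.420·log₂(0.420/0.117) = 0.77443
  0.534·log₂(0.534/0.723) = -0.23344
D(P‖Q) = 0.4583 bits.

0.4583 bits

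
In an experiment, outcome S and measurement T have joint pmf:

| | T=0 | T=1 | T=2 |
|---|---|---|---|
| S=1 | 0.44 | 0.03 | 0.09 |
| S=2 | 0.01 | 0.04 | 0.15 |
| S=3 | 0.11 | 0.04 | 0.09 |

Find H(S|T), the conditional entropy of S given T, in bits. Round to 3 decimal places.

Chain rule: H(S|T) = H(S,T) − H(T).
Marginals: p(S) = (0.5600, 0.2000, 0.2400), p(T) = (0.5600, 0.1100, 0.3300).
H(S,T) = 2.4970 bits; H(T) = 1.3465 bits.
H(S|T) = 2.4970 − 1.3465 = 1.150 bits.

1.150 bits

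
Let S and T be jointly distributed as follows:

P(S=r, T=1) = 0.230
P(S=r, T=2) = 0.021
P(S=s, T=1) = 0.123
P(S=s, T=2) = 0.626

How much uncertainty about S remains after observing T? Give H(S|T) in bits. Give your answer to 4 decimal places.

Chain rule: H(S|T) = H(S,T) − H(T).
Marginals: p(S) = (0.2510, 0.7490), p(T) = (0.3530, 0.6470).
H(S,T) = 1.3996 bits; H(T) = 0.9367 bits.
H(S|T) = 1.3996 − 0.9367 = 0.4629 bits.

0.4629 bits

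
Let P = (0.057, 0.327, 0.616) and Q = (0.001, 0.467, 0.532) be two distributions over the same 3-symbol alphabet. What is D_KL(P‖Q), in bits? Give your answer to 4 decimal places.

0.2946 bits

D(P‖Q) = Σ p·log₂(p/q).
  0.057·log₂(0.057/0.001) = 0.33247
  0.327·log₂(0.327/0.467) = -0.16812
  0.616·log₂(0.616/0.532) = 0.13029
D(P‖Q) = 0.2946 bits.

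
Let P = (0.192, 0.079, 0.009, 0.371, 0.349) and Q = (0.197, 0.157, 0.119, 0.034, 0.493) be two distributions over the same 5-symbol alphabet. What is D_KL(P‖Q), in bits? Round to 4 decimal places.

D(P‖Q) = Σ p·log₂(p/q).
  0.192·log₂(0.192/0.197) = -0.00712
  0.079·log₂(0.079/0.157) = -0.07828
  0.009·log₂(0.009/0.119) = -0.03352
  0.371·log₂(0.371/0.034) = 1.27914
  0.349·log₂(0.349/0.493) = -0.17393
D(P‖Q) = 0.9863 bits.

0.9863 bits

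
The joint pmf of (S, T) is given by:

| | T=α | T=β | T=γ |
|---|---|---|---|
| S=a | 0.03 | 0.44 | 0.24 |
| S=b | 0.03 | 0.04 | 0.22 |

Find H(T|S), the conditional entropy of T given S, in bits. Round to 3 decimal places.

1.116 bits

Chain rule: H(T|S) = H(S,T) − H(S).
Marginals: p(S) = (0.7100, 0.2900), p(T) = (0.0600, 0.4800, 0.4600).
H(S,T) = 1.9851 bits; H(S) = 0.8687 bits.
H(T|S) = 1.9851 − 0.8687 = 1.116 bits.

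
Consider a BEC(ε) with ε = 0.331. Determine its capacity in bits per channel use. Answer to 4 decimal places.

0.6690 bits

Binary erasure channel: capacity C = 1 − ε.
C = 1 − 0.331 = 0.6690 bits per channel use.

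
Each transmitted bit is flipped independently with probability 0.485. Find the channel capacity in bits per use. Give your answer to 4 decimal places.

0.0006 bits

Binary symmetric channel: C = 1 − h₂(ε) where h₂ is the binary entropy function.
h₂(0.485) = −0.485·log₂0.485 − 0.515·log₂0.515 = 0.9994.
C = 1 − 0.9994 = 0.0006 bits per channel use.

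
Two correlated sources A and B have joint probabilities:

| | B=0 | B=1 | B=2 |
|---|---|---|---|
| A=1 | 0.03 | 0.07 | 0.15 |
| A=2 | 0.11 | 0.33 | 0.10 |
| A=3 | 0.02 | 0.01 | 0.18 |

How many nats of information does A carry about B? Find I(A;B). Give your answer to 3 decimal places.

Marginals: p(A) = (0.2500, 0.5400, 0.2100), p(B) = (0.1600, 0.4100, 0.4300).
I(A;B) = H(A) + H(B) − H(A,B).
H(A) = 1.0071, H(B) = 1.0217, H(A,B) = 1.8478.
I(A;B) = 1.0071 + 1.0217 − 1.8478 = 0.181 nats.

0.181 nats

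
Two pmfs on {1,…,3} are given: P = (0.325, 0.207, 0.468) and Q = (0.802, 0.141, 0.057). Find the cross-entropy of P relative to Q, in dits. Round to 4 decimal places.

0.7895 dits

H(P,Q) = −Σ p·log₁₀ q.
  −0.325·log₁₀(0.802) = 0.03114
  −0.207·log₁₀(0.141) = 0.17611
  −0.468·log₁₀(0.057) = 0.58225
H(P,Q) = 0.7895 dits.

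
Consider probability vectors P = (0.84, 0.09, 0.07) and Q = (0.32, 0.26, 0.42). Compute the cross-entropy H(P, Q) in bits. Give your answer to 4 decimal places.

1.6434 bits

H(P,Q) = −Σ p·log₂ q.
  −0.84·log₂(0.32) = 1.38084
  −0.09·log₂(0.26) = 0.17491
  −0.07·log₂(0.42) = 0.08761
H(P,Q) = 1.6434 bits.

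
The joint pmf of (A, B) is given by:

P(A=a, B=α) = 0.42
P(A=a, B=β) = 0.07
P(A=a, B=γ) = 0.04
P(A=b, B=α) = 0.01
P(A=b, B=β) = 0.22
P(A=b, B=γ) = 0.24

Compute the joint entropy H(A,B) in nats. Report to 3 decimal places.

H(A,B) = −Σ p(x,y)·ln p(x,y) over all 6 cells.
  cell (a,α): −0.42·ln0.42 = 0.3644
  cell (a,β): −0.07·ln0.07 = 0.1861
  cell (a,γ): −0.04·ln0.04 = 0.1288
  cell (b,α): −0.01·ln0.01 = 0.0461
  cell (b,β): −0.22·ln0.22 = 0.3331
  cell (b,γ): −0.24·ln0.24 = 0.3425
Sum = 1.401 nats.

1.401 nats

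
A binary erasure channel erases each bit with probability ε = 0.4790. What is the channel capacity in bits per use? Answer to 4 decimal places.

Binary erasure channel: capacity C = 1 − ε.
C = 1 − 0.4790 = 0.5210 bits per channel use.

0.5210 bits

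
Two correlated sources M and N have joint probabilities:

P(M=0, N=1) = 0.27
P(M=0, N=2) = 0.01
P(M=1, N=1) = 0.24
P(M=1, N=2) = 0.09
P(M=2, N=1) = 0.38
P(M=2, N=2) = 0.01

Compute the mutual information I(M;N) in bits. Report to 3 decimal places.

Marginals: p(M) = (0.2800, 0.3300, 0.3900), p(N) = (0.8900, 0.1100).
I(M;N) = H(M) + H(N) − H(M,N).
H(M) = 1.5718, H(N) = 0.4999, H(M,N) = 1.9801.
I(M;N) = 1.5718 + 0.4999 − 1.9801 = 0.092 bits.

0.092 bits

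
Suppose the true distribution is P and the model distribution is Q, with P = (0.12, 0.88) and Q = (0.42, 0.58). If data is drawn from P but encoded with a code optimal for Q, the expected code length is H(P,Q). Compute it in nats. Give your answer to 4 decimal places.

H(P,Q) = −Σ p·ln q.
  −0.12·ln(0.42) = 0.10410
  −0.88·ln(0.58) = 0.47936
H(P,Q) = 0.5835 nats.

0.5835 nats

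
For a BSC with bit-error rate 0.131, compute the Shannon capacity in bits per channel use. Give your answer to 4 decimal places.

Binary symmetric channel: C = 1 − h₂(ε) where h₂ is the binary entropy function.
h₂(0.131) = −0.131·log₂0.131 − 0.869·log₂0.869 = 0.5602.
C = 1 − 0.5602 = 0.4398 bits per channel use.

0.4398 bits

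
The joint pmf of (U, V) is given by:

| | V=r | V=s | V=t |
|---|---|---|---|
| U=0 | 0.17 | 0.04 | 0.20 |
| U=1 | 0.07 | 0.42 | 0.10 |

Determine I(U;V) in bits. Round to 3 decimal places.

Marginals: p(U) = (0.4100, 0.5900), p(V) = (0.2400, 0.4600, 0.3000).
I(U;V) = Σ p(x,y)·log₂[p(x,y)/(p(x)p(y))].
  (0,r): 0.17·log₂(1.7276) = 0.1341
  (0,s): 0.04·log₂(0.2121) = -0.0895
  (0,t): 0.20·log₂(1.6260) = 0.1403
  (1,r): 0.07·log₂(0.4944) = -0.0711
  (1,s): 0.42·log₂(1.5475) = 0.2646
  (1,t): 0.10·log₂(0.5650) = -0.0824
Sum = 0.296 bits.

0.296 bits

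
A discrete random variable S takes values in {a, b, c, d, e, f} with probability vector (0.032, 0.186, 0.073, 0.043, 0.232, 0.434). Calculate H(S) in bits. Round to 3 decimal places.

H(S) = −Σ p·log₂ p.
  −(0.032)·log₂(0.032) = 0.1589
  −(0.186)·log₂(0.186) = 0.4514
  −(0.073)·log₂(0.073) = 0.2756
  −(0.043)·log₂(0.043) = 0.1952
  −(0.232)·log₂(0.232) = 0.4890
  −(0.434)·log₂(0.434) = 0.5226
Sum: 0.1589 + 0.4514 + 0.2756 + 0.1952 + 0.4890 + 0.5226 = 2.093 bits.

2.093 bits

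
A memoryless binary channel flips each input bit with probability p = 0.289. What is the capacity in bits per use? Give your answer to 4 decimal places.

Binary symmetric channel: C = 1 − h₂(ε) where h₂ is the binary entropy function.
h₂(0.289) = −0.289·log₂0.289 − 0.711·log₂0.711 = 0.8674.
C = 1 − 0.8674 = 0.1326 bits per channel use.

0.1326 bits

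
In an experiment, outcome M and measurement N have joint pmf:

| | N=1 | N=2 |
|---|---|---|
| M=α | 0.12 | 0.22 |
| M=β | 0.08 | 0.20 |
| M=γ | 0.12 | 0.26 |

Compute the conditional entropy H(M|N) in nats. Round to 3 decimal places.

Chain rule: H(M|N) = H(M,N) − H(N).
Marginals: p(M) = (0.3400, 0.2800, 0.3800), p(N) = (0.3200, 0.6800).
H(M,N) = 1.7162 nats; H(N) = 0.6269 nats.
H(M|N) = 1.7162 − 0.6269 = 1.089 nats.

1.089 nats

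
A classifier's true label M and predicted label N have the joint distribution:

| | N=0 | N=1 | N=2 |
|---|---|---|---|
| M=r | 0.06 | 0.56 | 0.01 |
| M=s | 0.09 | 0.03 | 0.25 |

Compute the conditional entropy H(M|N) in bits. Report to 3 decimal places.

Marginals: p(M) = (0.6300, 0.3700), p(N) = (0.1500, 0.5900, 0.2600).
H(M|N) = Σ p(N) · H(M|N=·).
  N=0: p=0.1500, H(M|N=0) = 0.9710
  N=1: p=0.5900, H(M|N=1) = 0.2900
  N=2: p=0.2600, H(M|N=2) = 0.2352
Weighted sum = 0.378 bits.

0.378 bits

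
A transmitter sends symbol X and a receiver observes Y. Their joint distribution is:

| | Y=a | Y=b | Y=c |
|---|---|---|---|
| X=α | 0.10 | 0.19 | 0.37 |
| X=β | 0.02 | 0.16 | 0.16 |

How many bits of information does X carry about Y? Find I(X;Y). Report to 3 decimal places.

0.030 bits

Marginals: p(X) = (0.6600, 0.3400), p(Y) = (0.1200, 0.3500, 0.5300).
I(X;Y) = Σ p(x,y)·log₂[p(x,y)/(p(x)p(y))].
  (α,a): 0.10·log₂(1.2626) = 0.0336
  (α,b): 0.19·log₂(0.8225) = -0.0536
  (α,c): 0.37·log₂(1.0577) = 0.0300
  (β,a): 0.02·log₂(0.4902) = -0.0206
  (β,b): 0.16·log₂(1.3445) = 0.0683
  (β,c): 0.16·log₂(0.8879) = -0.0274
Sum = 0.030 bits.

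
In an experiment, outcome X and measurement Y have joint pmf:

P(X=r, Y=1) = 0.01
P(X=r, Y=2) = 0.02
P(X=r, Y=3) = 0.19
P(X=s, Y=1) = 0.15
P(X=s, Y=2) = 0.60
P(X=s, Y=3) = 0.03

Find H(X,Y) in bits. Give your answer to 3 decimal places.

1.639 bits

H(X,Y) = −Σ p(x,y)·log₂ p(x,y) over all 6 cells.
  cell (r,1): −0.01·log₂0.01 = 0.0664
  cell (r,2): −0.02·log₂0.02 = 0.1129
  cell (r,3): −0.19·log₂0.19 = 0.4552
  cell (s,1): −0.15·log₂0.15 = 0.4105
  cell (s,2): −0.60·log₂0.60 = 0.4422
  cell (s,3): −0.03·log₂0.03 = 0.1518
Sum = 1.639 bits.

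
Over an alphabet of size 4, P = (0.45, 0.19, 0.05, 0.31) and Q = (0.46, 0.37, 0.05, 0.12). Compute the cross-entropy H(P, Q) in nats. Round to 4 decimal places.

H(P,Q) = −Σ p·ln q.
  −0.45·ln(0.46) = 0.34944
  −0.19·ln(0.37) = 0.18891
  −0.05·ln(0.05) = 0.14979
  −0.31·ln(0.12) = 0.65728
H(P,Q) = 1.3454 nats.

1.3454 nats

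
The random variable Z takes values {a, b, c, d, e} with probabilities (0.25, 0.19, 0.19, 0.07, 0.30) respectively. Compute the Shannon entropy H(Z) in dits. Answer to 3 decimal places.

0.662 dits

H(Z) = −Σ p·log₁₀ p.
  −(0.25)·log₁₀(0.25) = 0.1505
  −(0.19)·log₁₀(0.19) = 0.1370
  −(0.19)·log₁₀(0.19) = 0.1370
  −(0.07)·log₁₀(0.07) = 0.0808
  −(0.30)·log₁₀(0.30) = 0.1569
Sum: 0.1505 + 0.1370 + 0.1370 + 0.0808 + 0.1569 = 0.662 dits.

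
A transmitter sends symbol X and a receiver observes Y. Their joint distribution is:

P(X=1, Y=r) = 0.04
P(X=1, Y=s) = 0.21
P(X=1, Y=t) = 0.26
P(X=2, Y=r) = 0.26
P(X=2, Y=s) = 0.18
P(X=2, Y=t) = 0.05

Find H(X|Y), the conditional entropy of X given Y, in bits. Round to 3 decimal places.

Marginals: p(X) = (0.5100, 0.4900), p(Y) = (0.3000, 0.3900, 0.3100).
H(X|Y) = Σ p(Y) · H(X|Y=·).
  Y=r: p=0.3000, H(X|Y=r) = 0.5665
  Y=s: p=0.3900, H(X|Y=s) = 0.9957
  Y=t: p=0.3100, H(X|Y=t) = 0.6374
Weighted sum = 0.756 bits.

0.756 bits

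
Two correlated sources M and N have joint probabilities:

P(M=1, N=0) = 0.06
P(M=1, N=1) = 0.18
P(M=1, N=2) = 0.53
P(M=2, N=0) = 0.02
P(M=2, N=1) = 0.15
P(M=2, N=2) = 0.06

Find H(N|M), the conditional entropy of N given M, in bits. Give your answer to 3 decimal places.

1.163 bits

Chain rule: H(N|M) = H(M,N) − H(M).
Marginals: p(M) = (0.7700, 0.2300), p(N) = (0.0800, 0.3300, 0.5900).
H(M,N) = 1.9412 bits; H(M) = 0.7780 bits.
H(N|M) = 1.9412 − 0.7780 = 1.163 bits.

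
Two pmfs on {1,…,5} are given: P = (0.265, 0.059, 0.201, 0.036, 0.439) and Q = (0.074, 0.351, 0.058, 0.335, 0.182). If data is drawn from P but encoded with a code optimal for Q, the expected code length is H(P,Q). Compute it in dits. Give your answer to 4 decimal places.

0.9170 dits

H(P,Q) = −Σ p·log₁₀ q.
  −0.265·log₁₀(0.074) = 0.29965
  −0.059·log₁₀(0.351) = 0.02683
  −0.201·log₁₀(0.058) = 0.24855
  −0.036·log₁₀(0.335) = 0.01710
  −0.439·log₁₀(0.182) = 0.32483
H(P,Q) = 0.9170 dits.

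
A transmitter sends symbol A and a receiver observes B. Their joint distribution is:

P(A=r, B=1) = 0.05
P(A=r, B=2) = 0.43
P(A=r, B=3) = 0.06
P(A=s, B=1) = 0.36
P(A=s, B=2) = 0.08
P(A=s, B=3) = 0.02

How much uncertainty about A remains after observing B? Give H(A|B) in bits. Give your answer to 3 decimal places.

Chain rule: H(A|B) = H(A,B) − H(B).
Marginals: p(A) = (0.5400, 0.4600), p(B) = (0.4100, 0.5100, 0.0800).
H(A,B) = 1.9182 bits; H(B) = 1.3143 bits.
H(A|B) = 1.9182 − 1.3143 = 0.604 bits.

0.604 bits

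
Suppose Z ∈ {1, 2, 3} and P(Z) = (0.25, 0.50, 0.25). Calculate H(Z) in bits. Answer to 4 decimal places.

H(Z) = −Σ p·log₂ p.
  −(0.25)·log₂(0.25) = 0.50000
  −(0.50)·log₂(0.50) = 0.50000
  −(0.25)·log₂(0.25) = 0.50000
Sum: 0.50000 + 0.50000 + 0.50000 = 1.5000 bits.

1.5000 bits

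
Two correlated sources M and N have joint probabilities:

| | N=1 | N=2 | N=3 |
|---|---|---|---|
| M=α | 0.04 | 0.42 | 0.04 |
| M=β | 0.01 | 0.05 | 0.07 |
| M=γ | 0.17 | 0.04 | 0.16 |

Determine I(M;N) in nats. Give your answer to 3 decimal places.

Marginals: p(M) = (0.5000, 0.1300, 0.3700), p(N) = (0.2200, 0.5100, 0.2700).
I(M;N) = H(M) + H(N) − H(M,N).
H(M) = 0.9797, H(N) = 1.0300, H(M,N) = 1.7270.
I(M;N) = 0.9797 + 1.0300 − 1.7270 = 0.283 nats.

0.283 nats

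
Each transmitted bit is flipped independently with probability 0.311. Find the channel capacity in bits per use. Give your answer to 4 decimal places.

0.1057 bits

Binary symmetric channel: C = 1 − h₂(ε) where h₂ is the binary entropy function.
h₂(0.311) = −0.311·log₂0.311 − 0.689·log₂0.689 = 0.8943.
C = 1 − 0.8943 = 0.1057 bits per channel use.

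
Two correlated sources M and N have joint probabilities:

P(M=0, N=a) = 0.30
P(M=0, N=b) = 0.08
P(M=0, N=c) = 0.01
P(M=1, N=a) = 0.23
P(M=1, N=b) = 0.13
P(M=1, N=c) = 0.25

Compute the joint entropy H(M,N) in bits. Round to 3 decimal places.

H(M,N) = −Σ p(x,y)·log₂ p(x,y) over all 6 cells.
  cell (0,a): −0.30·log₂0.30 = 0.5211
  cell (0,b): −0.08·log₂0.08 = 0.2915
  cell (0,c): −0.01·log₂0.01 = 0.0664
  cell (1,a): −0.23·log₂0.23 = 0.4877
  cell (1,b): −0.13·log₂0.13 = 0.3826
  cell (1,c): −0.25·log₂0.25 = 0.5000
Sum = 2.249 bits.

2.249 bits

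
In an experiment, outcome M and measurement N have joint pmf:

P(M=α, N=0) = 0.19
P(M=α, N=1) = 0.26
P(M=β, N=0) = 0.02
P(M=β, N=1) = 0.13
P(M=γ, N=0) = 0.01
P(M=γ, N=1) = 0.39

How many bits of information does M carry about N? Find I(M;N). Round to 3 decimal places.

0.166 bits

Marginals: p(M) = (0.4500, 0.1500, 0.4000), p(N) = (0.2200, 0.7800).
I(M;N) = Σ p(x,y)·log₂[p(x,y)/(p(x)p(y))].
  (α,0): 0.19·log₂(1.9192) = 0.1787
  (α,1): 0.26·log₂(0.7407) = -0.1126
  (β,0): 0.02·log₂(0.6061) = -0.0144
  (β,1): 0.13·log₂(1.1111) = 0.0198
  (γ,0): 0.01·log₂(0.1136) = -0.0314
  (γ,1): 0.39·log₂(1.2500) = 0.1256
Sum = 0.166 bits.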